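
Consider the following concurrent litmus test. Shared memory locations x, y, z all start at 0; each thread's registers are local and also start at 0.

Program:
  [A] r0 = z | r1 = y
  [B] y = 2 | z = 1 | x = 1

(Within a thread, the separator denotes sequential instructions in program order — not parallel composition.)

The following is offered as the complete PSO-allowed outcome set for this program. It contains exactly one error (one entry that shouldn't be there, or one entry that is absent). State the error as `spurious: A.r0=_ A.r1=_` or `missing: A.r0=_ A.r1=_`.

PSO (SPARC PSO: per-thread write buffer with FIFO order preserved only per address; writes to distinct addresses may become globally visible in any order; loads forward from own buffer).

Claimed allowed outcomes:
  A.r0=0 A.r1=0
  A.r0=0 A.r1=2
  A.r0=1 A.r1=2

outcome vector order: (A.r0,A.r1)
PSO (4): 00, 02, 10, 12
PSO∖claimed = {10}

missing: A.r0=1 A.r1=0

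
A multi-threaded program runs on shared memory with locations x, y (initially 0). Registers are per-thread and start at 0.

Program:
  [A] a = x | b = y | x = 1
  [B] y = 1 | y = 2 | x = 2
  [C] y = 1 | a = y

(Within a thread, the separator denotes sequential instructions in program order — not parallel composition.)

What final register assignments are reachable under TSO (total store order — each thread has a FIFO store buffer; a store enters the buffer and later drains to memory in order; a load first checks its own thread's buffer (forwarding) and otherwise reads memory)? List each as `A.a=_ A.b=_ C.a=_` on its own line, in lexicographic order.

outcome vector order: (A.a,A.b,C.a)
|TSO outcomes| = 9

A.a=0 A.b=0 C.a=1
A.a=0 A.b=0 C.a=2
A.a=0 A.b=1 C.a=1
A.a=0 A.b=1 C.a=2
A.a=0 A.b=2 C.a=1
A.a=0 A.b=2 C.a=2
A.a=2 A.b=1 C.a=1
A.a=2 A.b=2 C.a=1
A.a=2 A.b=2 C.a=2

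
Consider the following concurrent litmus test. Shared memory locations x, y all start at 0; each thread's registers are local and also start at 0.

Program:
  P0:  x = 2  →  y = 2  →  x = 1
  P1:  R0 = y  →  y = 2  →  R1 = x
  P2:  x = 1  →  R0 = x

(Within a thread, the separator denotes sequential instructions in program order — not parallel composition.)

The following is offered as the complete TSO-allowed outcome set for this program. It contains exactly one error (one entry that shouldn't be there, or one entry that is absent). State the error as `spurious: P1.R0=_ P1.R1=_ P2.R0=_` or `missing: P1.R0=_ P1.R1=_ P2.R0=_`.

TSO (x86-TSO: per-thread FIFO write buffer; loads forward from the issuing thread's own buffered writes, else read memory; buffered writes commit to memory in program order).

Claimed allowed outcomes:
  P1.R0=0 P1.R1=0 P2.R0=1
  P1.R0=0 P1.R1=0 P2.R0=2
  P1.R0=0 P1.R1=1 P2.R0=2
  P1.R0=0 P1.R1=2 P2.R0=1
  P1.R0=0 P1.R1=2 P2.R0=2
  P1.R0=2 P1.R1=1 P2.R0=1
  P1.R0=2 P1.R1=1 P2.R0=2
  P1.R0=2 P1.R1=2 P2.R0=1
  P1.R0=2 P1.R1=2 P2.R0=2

outcome vector order: (P1.R0,P1.R1,P2.R0)
TSO (10): <0 0 1>; <0 0 2>; <0 1 1>; <0 1 2>; <0 2 1>; <0 2 2>; <2 1 1>; <2 1 2>; <2 2 1>; <2 2 2>
TSO∖claimed = {<0 1 1>}

missing: P1.R0=0 P1.R1=1 P2.R0=1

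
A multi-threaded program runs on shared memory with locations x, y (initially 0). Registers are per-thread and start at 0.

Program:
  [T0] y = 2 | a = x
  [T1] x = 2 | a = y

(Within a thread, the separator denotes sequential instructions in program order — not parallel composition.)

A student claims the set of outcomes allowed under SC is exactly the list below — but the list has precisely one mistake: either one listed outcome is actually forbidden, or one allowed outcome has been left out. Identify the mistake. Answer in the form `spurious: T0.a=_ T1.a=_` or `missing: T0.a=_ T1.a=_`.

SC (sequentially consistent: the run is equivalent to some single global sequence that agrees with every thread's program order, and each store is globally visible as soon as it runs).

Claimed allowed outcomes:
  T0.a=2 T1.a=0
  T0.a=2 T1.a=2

outcome vector order: (T0.a,T1.a)
[SC] allowed = {0/2; 2/0; 2/2}
SC∖claimed = {0/2}

missing: T0.a=0 T1.a=2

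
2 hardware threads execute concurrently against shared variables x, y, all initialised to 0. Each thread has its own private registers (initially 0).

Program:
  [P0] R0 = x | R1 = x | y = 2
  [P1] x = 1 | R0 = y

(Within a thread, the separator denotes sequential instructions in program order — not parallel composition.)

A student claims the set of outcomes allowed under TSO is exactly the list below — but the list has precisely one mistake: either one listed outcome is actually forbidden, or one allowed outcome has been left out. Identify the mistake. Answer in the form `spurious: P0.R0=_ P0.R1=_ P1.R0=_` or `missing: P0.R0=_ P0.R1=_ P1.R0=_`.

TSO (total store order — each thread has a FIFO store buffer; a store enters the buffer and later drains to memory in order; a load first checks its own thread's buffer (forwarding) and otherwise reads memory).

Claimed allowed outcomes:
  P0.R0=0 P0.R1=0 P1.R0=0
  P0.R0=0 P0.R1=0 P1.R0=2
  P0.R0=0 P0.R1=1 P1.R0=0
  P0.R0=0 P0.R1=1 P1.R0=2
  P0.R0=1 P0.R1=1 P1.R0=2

outcome vector order: (P0.R0,P0.R1,P1.R0)
TSO (6): 000, 002, 010, 012, 110, 112
TSO∖claimed = {110}

missing: P0.R0=1 P0.R1=1 P1.R0=0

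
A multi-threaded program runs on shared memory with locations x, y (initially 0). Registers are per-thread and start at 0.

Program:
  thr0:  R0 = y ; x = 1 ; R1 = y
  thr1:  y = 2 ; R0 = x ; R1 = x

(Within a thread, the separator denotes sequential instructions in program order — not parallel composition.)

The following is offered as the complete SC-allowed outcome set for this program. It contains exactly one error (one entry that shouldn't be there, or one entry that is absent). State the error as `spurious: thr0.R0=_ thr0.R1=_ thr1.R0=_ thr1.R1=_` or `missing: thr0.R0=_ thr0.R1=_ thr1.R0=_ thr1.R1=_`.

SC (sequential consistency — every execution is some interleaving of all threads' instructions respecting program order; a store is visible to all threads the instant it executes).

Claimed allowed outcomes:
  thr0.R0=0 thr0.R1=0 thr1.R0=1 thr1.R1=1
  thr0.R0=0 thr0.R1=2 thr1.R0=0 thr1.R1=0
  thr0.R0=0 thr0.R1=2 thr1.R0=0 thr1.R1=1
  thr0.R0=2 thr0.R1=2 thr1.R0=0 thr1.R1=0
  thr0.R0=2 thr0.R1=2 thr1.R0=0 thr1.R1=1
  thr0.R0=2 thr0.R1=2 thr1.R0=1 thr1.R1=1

missing: thr0.R0=0 thr0.R1=2 thr1.R0=1 thr1.R1=1

outcome vector order: (thr0.R0,thr0.R1,thr1.R0,thr1.R1)
SC (7): <0 0 1 1> <0 2 0 0> <0 2 0 1> <0 2 1 1> <2 2 0 0> <2 2 0 1> <2 2 1 1>
SC∖claimed = {<0 2 1 1>}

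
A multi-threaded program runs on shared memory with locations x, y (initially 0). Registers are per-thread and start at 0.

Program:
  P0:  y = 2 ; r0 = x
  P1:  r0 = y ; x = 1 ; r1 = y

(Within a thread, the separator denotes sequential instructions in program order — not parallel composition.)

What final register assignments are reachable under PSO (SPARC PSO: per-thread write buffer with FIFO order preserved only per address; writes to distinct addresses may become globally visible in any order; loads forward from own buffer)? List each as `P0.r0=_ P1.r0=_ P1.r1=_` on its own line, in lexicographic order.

P0.r0=0 P1.r0=0 P1.r1=0
P0.r0=0 P1.r0=0 P1.r1=2
P0.r0=0 P1.r0=2 P1.r1=2
P0.r0=1 P1.r0=0 P1.r1=0
P0.r0=1 P1.r0=0 P1.r1=2
P0.r0=1 P1.r0=2 P1.r1=2

outcome vector order: (P0.r0,P1.r0,P1.r1)
|PSO outcomes| = 6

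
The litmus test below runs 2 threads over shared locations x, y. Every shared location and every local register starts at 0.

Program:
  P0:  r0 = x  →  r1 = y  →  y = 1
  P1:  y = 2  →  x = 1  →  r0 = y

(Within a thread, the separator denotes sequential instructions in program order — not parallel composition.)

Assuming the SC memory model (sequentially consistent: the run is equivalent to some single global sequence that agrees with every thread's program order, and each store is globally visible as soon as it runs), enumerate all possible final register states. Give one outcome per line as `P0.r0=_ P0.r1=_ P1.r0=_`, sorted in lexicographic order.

P0.r0=0 P0.r1=0 P1.r0=1
P0.r0=0 P0.r1=0 P1.r0=2
P0.r0=0 P0.r1=2 P1.r0=1
P0.r0=0 P0.r1=2 P1.r0=2
P0.r0=1 P0.r1=2 P1.r0=1
P0.r0=1 P0.r1=2 P1.r0=2

outcome vector order: (P0.r0,P0.r1,P1.r0)
|SC outcomes| = 6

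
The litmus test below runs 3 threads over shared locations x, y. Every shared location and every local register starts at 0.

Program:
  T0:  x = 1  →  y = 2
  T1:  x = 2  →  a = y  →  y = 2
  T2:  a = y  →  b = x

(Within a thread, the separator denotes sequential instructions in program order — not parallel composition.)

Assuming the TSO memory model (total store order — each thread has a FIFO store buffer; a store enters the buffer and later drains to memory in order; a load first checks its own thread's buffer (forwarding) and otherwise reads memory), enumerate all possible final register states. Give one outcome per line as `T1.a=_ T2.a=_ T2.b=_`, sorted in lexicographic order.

outcome vector order: (T1.a,T2.a,T2.b)
|TSO outcomes| = 10

T1.a=0 T2.a=0 T2.b=0
T1.a=0 T2.a=0 T2.b=1
T1.a=0 T2.a=0 T2.b=2
T1.a=0 T2.a=2 T2.b=1
T1.a=0 T2.a=2 T2.b=2
T1.a=2 T2.a=0 T2.b=0
T1.a=2 T2.a=0 T2.b=1
T1.a=2 T2.a=0 T2.b=2
T1.a=2 T2.a=2 T2.b=1
T1.a=2 T2.a=2 T2.b=2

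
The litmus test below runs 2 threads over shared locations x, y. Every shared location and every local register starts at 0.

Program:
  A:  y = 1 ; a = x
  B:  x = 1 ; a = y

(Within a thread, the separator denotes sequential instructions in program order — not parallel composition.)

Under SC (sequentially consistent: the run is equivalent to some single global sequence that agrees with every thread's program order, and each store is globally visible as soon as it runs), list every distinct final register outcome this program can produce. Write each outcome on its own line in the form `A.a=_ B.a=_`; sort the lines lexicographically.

A.a=0 B.a=1
A.a=1 B.a=0
A.a=1 B.a=1

outcome vector order: (A.a,B.a)
|SC outcomes| = 3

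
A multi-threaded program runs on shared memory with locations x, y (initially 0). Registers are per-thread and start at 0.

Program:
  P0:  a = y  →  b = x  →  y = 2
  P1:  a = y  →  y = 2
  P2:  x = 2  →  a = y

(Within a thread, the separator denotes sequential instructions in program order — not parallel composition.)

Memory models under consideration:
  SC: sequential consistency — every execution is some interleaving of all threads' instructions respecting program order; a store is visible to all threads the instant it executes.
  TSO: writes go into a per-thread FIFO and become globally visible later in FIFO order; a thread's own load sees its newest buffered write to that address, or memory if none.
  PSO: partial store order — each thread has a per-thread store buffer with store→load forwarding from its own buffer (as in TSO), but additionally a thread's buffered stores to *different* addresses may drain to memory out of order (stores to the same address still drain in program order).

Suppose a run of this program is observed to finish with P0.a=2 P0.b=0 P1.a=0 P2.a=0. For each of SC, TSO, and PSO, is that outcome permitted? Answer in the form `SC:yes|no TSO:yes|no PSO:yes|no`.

outcome vector order: (P0.a,P0.b,P1.a,P2.a)
under SC → 0/0/0/0; 0/0/0/2; 0/0/2/0; 0/0/2/2; 0/2/0/0; 0/2/0/2; 0/2/2/0; 0/2/2/2; 2/0/0/2; 2/2/0/0; 2/2/0/2
under TSO → 0/0/0/0; 0/0/0/2; 0/0/2/0; 0/0/2/2; 0/2/0/0; 0/2/0/2; 0/2/2/0; 0/2/2/2; 2/0/0/0; 2/0/0/2; 2/2/0/0; 2/2/0/2
under PSO → 0/0/0/0; 0/0/0/2; 0/0/2/0; 0/0/2/2; 0/2/0/0; 0/2/0/2; 0/2/2/0; 0/2/2/2; 2/0/0/0; 2/0/0/2; 2/2/0/0; 2/2/0/2
target 2/0/0/0 ∈ {TSO,PSO}

SC:no TSO:yes PSO:yes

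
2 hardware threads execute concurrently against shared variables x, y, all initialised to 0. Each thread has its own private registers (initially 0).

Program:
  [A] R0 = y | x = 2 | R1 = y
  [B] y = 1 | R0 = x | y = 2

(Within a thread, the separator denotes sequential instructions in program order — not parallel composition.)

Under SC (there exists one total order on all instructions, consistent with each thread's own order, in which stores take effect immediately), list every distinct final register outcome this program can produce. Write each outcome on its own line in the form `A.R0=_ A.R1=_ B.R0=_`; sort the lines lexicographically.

A.R0=0 A.R1=0 B.R0=2
A.R0=0 A.R1=1 B.R0=0
A.R0=0 A.R1=1 B.R0=2
A.R0=0 A.R1=2 B.R0=0
A.R0=0 A.R1=2 B.R0=2
A.R0=1 A.R1=1 B.R0=0
A.R0=1 A.R1=1 B.R0=2
A.R0=1 A.R1=2 B.R0=0
A.R0=1 A.R1=2 B.R0=2
A.R0=2 A.R1=2 B.R0=0

outcome vector order: (A.R0,A.R1,B.R0)
|SC outcomes| = 10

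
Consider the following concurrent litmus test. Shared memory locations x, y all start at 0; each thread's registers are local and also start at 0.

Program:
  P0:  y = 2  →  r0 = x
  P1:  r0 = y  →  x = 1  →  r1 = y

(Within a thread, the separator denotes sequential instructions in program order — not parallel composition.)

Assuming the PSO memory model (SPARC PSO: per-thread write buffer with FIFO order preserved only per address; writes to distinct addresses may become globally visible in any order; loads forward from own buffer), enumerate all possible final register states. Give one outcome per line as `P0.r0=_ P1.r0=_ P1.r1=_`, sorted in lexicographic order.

outcome vector order: (P0.r0,P1.r0,P1.r1)
|PSO outcomes| = 6

P0.r0=0 P1.r0=0 P1.r1=0
P0.r0=0 P1.r0=0 P1.r1=2
P0.r0=0 P1.r0=2 P1.r1=2
P0.r0=1 P1.r0=0 P1.r1=0
P0.r0=1 P1.r0=0 P1.r1=2
P0.r0=1 P1.r0=2 P1.r1=2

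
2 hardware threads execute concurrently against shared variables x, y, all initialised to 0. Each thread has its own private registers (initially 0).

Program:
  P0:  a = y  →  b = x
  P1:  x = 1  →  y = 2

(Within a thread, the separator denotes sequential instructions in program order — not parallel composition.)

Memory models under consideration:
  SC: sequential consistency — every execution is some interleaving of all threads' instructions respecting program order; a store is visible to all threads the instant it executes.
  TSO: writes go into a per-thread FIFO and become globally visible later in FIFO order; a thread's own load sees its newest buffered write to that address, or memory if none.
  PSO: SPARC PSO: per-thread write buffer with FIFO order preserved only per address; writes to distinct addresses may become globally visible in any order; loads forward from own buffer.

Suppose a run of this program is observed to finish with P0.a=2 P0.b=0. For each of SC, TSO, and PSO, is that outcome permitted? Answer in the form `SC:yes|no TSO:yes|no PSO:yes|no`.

outcome vector order: (P0.a,P0.b)
[SC] allowed = {00, 01, 21}
[TSO] allowed = {00, 01, 21}
[PSO] allowed = {00, 01, 20, 21}
target 20 ∈ {PSO}

SC:no TSO:no PSO:yes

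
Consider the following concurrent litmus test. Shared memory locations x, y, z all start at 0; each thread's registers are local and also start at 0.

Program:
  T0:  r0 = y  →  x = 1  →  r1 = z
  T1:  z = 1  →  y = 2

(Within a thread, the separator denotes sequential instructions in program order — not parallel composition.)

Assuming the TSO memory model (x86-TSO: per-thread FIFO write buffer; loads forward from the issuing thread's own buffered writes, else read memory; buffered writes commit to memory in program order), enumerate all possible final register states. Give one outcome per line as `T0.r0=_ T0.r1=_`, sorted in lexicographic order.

outcome vector order: (T0.r0,T0.r1)
|TSO outcomes| = 3

T0.r0=0 T0.r1=0
T0.r0=0 T0.r1=1
T0.r0=2 T0.r1=1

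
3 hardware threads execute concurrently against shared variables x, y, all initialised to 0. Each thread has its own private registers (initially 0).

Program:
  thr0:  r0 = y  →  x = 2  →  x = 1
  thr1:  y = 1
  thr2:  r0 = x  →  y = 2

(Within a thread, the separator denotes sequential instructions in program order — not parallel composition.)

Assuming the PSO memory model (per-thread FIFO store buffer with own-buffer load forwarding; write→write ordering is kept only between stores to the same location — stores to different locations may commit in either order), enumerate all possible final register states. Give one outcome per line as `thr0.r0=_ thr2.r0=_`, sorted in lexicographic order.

outcome vector order: (thr0.r0,thr2.r0)
|PSO outcomes| = 7

thr0.r0=0 thr2.r0=0
thr0.r0=0 thr2.r0=1
thr0.r0=0 thr2.r0=2
thr0.r0=1 thr2.r0=0
thr0.r0=1 thr2.r0=1
thr0.r0=1 thr2.r0=2
thr0.r0=2 thr2.r0=0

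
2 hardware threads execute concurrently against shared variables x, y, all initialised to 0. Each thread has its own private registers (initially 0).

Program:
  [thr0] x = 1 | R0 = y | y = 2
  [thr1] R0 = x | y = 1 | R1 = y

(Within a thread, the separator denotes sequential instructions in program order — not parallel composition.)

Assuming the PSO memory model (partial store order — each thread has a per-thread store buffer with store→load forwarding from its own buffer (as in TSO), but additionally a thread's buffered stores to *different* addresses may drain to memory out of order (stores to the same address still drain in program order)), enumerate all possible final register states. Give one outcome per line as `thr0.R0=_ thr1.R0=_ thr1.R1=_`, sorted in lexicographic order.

thr0.R0=0 thr1.R0=0 thr1.R1=1
thr0.R0=0 thr1.R0=0 thr1.R1=2
thr0.R0=0 thr1.R0=1 thr1.R1=1
thr0.R0=0 thr1.R0=1 thr1.R1=2
thr0.R0=1 thr1.R0=0 thr1.R1=1
thr0.R0=1 thr1.R0=0 thr1.R1=2
thr0.R0=1 thr1.R0=1 thr1.R1=1
thr0.R0=1 thr1.R0=1 thr1.R1=2

outcome vector order: (thr0.R0,thr1.R0,thr1.R1)
|PSO outcomes| = 8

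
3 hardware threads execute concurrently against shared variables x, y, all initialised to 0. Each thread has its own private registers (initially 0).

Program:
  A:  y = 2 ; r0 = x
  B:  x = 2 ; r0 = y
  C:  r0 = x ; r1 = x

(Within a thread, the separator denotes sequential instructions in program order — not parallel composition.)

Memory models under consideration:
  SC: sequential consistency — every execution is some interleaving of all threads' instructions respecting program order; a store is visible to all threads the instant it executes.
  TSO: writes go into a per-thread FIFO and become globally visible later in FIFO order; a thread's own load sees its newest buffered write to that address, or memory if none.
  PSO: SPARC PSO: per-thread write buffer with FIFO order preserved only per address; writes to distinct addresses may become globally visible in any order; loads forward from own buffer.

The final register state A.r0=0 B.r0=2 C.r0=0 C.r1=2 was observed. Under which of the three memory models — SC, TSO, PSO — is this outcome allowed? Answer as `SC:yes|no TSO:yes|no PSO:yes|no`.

outcome vector order: (A.r0,B.r0,C.r0,C.r1)
[SC] allowed = {0200, 0202, 0222, 2000, 2002, 2022, 2200, 2202, 2222}
[TSO] allowed = {0000, 0002, 0022, 0200, 0202, 0222, 2000, 2002, 2022, 2200, 2202, 2222}
[PSO] allowed = {0000, 0002, 0022, 0200, 0202, 0222, 2000, 2002, 2022, 2200, 2202, 2222}
target 0202 ∈ {SC,TSO,PSO}

SC:yes TSO:yes PSO:yes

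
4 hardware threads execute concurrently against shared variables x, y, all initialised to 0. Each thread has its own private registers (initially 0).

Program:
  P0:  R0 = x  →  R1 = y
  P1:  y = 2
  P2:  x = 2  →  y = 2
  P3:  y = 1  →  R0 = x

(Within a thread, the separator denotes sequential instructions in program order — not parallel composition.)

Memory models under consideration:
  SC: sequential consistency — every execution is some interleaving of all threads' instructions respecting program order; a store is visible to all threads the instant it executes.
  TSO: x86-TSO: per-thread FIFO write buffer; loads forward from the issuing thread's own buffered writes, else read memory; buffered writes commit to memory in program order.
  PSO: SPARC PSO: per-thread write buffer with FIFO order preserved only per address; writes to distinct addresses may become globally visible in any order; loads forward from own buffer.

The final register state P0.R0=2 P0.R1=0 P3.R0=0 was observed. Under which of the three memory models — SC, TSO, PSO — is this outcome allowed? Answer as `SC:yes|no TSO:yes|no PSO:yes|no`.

SC:no TSO:yes PSO:yes

outcome vector order: (P0.R0,P0.R1,P3.R0)
[SC] allowed = {(0,0,0); (0,0,2); (0,1,0); (0,1,2); (0,2,0); (0,2,2); (2,0,2); (2,1,0); (2,1,2); (2,2,0); (2,2,2)}
[TSO] allowed = {(0,0,0); (0,0,2); (0,1,0); (0,1,2); (0,2,0); (0,2,2); (2,0,0); (2,0,2); (2,1,0); (2,1,2); (2,2,0); (2,2,2)}
[PSO] allowed = {(0,0,0); (0,0,2); (0,1,0); (0,1,2); (0,2,0); (0,2,2); (2,0,0); (2,0,2); (2,1,0); (2,1,2); (2,2,0); (2,2,2)}
target (2,0,0) ∈ {TSO,PSO}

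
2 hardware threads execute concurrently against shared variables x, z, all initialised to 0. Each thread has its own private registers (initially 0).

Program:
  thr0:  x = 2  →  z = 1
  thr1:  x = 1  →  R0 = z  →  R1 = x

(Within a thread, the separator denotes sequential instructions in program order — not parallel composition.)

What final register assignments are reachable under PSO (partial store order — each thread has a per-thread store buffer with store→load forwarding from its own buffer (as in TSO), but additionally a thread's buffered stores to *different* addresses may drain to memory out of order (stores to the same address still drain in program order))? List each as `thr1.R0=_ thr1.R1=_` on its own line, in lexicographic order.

outcome vector order: (thr1.R0,thr1.R1)
|PSO outcomes| = 4

thr1.R0=0 thr1.R1=1
thr1.R0=0 thr1.R1=2
thr1.R0=1 thr1.R1=1
thr1.R0=1 thr1.R1=2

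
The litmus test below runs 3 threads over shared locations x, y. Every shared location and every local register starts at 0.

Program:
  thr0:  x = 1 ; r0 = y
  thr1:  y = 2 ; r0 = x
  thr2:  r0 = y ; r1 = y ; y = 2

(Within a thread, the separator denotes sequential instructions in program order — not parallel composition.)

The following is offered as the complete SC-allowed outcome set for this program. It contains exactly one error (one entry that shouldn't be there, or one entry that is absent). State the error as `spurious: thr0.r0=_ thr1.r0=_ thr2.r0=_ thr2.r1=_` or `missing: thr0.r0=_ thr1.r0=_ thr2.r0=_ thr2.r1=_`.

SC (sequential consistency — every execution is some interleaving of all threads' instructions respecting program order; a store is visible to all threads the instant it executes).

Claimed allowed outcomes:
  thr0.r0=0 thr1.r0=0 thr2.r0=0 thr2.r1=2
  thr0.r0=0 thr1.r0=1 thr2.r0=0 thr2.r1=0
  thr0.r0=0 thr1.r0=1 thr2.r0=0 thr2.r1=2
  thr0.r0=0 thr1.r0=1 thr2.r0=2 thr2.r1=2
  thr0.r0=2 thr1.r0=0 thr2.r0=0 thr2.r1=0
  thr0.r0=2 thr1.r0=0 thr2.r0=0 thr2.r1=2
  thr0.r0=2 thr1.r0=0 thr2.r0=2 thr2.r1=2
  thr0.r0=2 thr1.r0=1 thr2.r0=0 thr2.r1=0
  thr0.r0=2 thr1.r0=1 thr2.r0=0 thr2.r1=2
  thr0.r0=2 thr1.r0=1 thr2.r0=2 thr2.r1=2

spurious: thr0.r0=0 thr1.r0=0 thr2.r0=0 thr2.r1=2

outcome vector order: (thr0.r0,thr1.r0,thr2.r0,thr2.r1)
SC (9): <0 1 0 0>, <0 1 0 2>, <0 1 2 2>, <2 0 0 0>, <2 0 0 2>, <2 0 2 2>, <2 1 0 0>, <2 1 0 2>, <2 1 2 2>
claimed∖SC = {<0 0 0 2>}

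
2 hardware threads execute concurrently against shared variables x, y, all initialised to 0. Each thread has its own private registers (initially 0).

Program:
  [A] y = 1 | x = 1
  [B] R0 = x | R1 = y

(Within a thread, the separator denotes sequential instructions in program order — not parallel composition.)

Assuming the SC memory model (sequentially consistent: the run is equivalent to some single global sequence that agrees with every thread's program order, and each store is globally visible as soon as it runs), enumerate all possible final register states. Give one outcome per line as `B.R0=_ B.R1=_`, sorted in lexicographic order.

outcome vector order: (B.R0,B.R1)
|SC outcomes| = 3

B.R0=0 B.R1=0
B.R0=0 B.R1=1
B.R0=1 B.R1=1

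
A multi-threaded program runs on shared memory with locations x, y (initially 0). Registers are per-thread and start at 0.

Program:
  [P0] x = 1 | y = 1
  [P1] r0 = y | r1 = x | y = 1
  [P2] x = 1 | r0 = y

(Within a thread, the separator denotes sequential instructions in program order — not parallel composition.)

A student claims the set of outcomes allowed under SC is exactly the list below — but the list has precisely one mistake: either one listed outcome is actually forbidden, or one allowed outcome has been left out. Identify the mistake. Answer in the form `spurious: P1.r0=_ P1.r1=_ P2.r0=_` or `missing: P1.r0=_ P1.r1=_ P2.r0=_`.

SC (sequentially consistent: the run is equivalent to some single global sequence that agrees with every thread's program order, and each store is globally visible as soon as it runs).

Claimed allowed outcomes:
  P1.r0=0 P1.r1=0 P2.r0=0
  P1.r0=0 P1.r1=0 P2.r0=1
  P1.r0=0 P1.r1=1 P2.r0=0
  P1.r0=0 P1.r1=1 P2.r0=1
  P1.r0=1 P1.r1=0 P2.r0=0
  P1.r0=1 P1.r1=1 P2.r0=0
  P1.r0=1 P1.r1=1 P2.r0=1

spurious: P1.r0=1 P1.r1=0 P2.r0=0

outcome vector order: (P1.r0,P1.r1,P2.r0)
under SC → 000; 001; 010; 011; 110; 111
claimed∖SC = {100}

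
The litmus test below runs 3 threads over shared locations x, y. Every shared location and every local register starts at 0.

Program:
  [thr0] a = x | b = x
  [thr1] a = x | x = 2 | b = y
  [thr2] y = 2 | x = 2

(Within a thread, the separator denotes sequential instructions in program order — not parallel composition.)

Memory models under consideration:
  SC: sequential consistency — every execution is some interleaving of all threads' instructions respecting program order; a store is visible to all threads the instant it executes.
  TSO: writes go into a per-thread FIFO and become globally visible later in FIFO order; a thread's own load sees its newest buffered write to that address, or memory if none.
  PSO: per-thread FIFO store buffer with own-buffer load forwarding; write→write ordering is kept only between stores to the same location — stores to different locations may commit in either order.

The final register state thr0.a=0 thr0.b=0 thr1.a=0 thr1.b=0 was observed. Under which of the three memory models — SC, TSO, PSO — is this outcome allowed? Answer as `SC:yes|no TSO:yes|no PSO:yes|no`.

SC:yes TSO:yes PSO:yes

outcome vector order: (thr0.a,thr0.b,thr1.a,thr1.b)
[SC] allowed = {(0,0,0,0), (0,0,0,2), (0,0,2,2), (0,2,0,0), (0,2,0,2), (0,2,2,2), (2,2,0,0), (2,2,0,2), (2,2,2,2)}
[TSO] allowed = {(0,0,0,0), (0,0,0,2), (0,0,2,2), (0,2,0,0), (0,2,0,2), (0,2,2,2), (2,2,0,0), (2,2,0,2), (2,2,2,2)}
[PSO] allowed = {(0,0,0,0), (0,0,0,2), (0,0,2,0), (0,0,2,2), (0,2,0,0), (0,2,0,2), (0,2,2,0), (0,2,2,2), (2,2,0,0), (2,2,0,2), (2,2,2,0), (2,2,2,2)}
target (0,0,0,0) ∈ {SC,TSO,PSO}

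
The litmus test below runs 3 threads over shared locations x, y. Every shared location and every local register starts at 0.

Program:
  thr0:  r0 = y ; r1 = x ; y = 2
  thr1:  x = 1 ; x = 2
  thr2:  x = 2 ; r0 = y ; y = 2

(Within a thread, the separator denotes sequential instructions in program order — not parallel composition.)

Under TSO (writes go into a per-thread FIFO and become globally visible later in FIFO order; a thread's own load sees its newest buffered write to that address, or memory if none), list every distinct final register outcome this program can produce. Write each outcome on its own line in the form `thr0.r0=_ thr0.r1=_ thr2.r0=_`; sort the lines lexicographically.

thr0.r0=0 thr0.r1=0 thr2.r0=0
thr0.r0=0 thr0.r1=0 thr2.r0=2
thr0.r0=0 thr0.r1=1 thr2.r0=0
thr0.r0=0 thr0.r1=1 thr2.r0=2
thr0.r0=0 thr0.r1=2 thr2.r0=0
thr0.r0=0 thr0.r1=2 thr2.r0=2
thr0.r0=2 thr0.r1=1 thr2.r0=0
thr0.r0=2 thr0.r1=2 thr2.r0=0

outcome vector order: (thr0.r0,thr0.r1,thr2.r0)
|TSO outcomes| = 8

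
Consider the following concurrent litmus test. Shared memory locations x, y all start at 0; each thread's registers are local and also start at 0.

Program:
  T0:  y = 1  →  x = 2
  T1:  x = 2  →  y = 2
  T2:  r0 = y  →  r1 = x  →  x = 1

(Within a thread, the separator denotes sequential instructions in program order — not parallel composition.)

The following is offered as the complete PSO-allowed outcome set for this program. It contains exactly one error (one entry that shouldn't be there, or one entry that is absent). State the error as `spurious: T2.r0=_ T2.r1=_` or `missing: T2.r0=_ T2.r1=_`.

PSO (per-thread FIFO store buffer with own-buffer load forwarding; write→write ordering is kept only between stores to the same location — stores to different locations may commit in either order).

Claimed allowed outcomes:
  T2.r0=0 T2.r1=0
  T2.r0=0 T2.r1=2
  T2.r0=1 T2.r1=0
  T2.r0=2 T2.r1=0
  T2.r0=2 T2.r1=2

outcome vector order: (T2.r0,T2.r1)
PSO (6): 00 02 10 12 20 22
PSO∖claimed = {12}

missing: T2.r0=1 T2.r1=2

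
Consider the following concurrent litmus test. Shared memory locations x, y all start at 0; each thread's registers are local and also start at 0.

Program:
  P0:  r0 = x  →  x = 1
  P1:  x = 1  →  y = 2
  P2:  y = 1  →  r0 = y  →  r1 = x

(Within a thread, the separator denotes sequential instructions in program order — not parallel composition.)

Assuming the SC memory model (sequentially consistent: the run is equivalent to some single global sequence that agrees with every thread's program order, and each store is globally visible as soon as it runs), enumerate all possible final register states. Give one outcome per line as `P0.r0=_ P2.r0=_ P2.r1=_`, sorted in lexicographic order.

P0.r0=0 P2.r0=1 P2.r1=0
P0.r0=0 P2.r0=1 P2.r1=1
P0.r0=0 P2.r0=2 P2.r1=1
P0.r0=1 P2.r0=1 P2.r1=0
P0.r0=1 P2.r0=1 P2.r1=1
P0.r0=1 P2.r0=2 P2.r1=1

outcome vector order: (P0.r0,P2.r0,P2.r1)
|SC outcomes| = 6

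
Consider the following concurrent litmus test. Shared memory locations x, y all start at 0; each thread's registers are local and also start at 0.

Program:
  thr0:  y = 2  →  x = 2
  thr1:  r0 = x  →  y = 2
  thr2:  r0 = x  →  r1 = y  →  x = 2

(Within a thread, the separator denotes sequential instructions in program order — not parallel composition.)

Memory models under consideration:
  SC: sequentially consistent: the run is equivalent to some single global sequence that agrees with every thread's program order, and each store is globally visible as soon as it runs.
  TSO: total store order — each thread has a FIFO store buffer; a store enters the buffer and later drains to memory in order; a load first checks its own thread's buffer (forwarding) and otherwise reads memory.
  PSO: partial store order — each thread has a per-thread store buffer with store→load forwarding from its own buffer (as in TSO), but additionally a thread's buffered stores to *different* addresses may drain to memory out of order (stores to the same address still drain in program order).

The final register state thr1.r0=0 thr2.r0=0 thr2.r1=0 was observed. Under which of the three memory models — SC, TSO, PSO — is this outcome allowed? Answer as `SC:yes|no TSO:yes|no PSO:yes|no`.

outcome vector order: (thr1.r0,thr2.r0,thr2.r1)
[SC] allowed = {<0 0 0>, <0 0 2>, <0 2 2>, <2 0 0>, <2 0 2>, <2 2 2>}
[TSO] allowed = {<0 0 0>, <0 0 2>, <0 2 2>, <2 0 0>, <2 0 2>, <2 2 2>}
[PSO] allowed = {<0 0 0>, <0 0 2>, <0 2 0>, <0 2 2>, <2 0 0>, <2 0 2>, <2 2 0>, <2 2 2>}
target <0 0 0> ∈ {SC,TSO,PSO}

SC:yes TSO:yes PSO:yes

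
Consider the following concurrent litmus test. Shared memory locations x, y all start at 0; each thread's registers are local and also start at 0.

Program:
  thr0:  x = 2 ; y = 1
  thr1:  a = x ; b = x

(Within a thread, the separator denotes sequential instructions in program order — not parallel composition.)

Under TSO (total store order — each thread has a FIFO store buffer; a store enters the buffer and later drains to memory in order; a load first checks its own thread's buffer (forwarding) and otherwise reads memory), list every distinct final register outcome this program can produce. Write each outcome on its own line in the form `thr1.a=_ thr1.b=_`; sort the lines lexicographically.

outcome vector order: (thr1.a,thr1.b)
|TSO outcomes| = 3

thr1.a=0 thr1.b=0
thr1.a=0 thr1.b=2
thr1.a=2 thr1.b=2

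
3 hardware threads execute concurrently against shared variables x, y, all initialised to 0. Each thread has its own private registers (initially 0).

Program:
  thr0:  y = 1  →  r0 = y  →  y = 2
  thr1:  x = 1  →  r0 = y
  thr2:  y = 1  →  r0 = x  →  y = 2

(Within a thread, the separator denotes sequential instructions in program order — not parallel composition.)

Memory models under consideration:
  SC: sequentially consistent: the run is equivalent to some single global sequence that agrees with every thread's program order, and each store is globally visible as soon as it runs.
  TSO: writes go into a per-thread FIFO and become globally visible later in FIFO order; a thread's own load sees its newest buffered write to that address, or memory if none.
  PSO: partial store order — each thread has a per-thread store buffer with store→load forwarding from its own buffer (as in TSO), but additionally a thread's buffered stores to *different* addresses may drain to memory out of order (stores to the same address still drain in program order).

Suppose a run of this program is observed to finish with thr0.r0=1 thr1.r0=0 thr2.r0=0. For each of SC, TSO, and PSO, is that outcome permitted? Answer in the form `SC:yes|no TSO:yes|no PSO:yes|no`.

outcome vector order: (thr0.r0,thr1.r0,thr2.r0)
SC: 10 outcomes — {101 110 111 120 121 201 210 211 220 221}
TSO: 12 outcomes — {100 101 110 111 120 121 200 201 210 211 220 221}
PSO: 12 outcomes — {100 101 110 111 120 121 200 201 210 211 220 221}
target 100 ∈ {TSO,PSO}

SC:no TSO:yes PSO:yes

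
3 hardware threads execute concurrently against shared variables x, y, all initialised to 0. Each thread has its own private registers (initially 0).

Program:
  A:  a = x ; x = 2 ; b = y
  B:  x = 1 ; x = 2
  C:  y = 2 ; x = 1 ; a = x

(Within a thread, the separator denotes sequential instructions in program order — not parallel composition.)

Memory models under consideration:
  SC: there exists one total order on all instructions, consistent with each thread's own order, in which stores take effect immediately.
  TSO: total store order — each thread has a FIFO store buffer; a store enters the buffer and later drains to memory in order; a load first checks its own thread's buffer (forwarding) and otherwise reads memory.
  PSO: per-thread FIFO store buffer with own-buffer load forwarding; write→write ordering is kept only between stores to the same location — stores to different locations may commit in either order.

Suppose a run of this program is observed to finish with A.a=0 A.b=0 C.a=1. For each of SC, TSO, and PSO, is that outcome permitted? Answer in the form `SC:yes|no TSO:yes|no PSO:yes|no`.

outcome vector order: (A.a,A.b,C.a)
[SC] allowed = {<0 0 1> <0 0 2> <0 2 1> <0 2 2> <1 0 1> <1 0 2> <1 2 1> <1 2 2> <2 0 1> <2 2 1> <2 2 2>}
[TSO] allowed = {<0 0 1> <0 0 2> <0 2 1> <0 2 2> <1 0 1> <1 0 2> <1 2 1> <1 2 2> <2 0 1> <2 0 2> <2 2 1> <2 2 2>}
[PSO] allowed = {<0 0 1> <0 0 2> <0 2 1> <0 2 2> <1 0 1> <1 0 2> <1 2 1> <1 2 2> <2 0 1> <2 0 2> <2 2 1> <2 2 2>}
target <0 0 1> ∈ {SC,TSO,PSO}

SC:yes TSO:yes PSO:yes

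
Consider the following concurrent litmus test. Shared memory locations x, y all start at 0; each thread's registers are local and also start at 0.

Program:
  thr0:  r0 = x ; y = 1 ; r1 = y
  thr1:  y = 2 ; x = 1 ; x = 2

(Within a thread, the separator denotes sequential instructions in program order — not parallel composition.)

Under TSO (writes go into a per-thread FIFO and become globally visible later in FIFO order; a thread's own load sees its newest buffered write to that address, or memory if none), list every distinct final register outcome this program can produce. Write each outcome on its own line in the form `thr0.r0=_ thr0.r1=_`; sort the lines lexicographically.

outcome vector order: (thr0.r0,thr0.r1)
|TSO outcomes| = 4

thr0.r0=0 thr0.r1=1
thr0.r0=0 thr0.r1=2
thr0.r0=1 thr0.r1=1
thr0.r0=2 thr0.r1=1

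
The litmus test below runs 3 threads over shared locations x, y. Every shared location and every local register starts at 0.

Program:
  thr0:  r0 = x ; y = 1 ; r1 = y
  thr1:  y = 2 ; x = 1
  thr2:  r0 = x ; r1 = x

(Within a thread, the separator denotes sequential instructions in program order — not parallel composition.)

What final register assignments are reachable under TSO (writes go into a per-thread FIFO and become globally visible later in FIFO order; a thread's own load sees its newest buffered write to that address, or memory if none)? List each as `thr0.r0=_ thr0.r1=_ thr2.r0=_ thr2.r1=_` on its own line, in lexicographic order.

outcome vector order: (thr0.r0,thr0.r1,thr2.r0,thr2.r1)
|TSO outcomes| = 9

thr0.r0=0 thr0.r1=1 thr2.r0=0 thr2.r1=0
thr0.r0=0 thr0.r1=1 thr2.r0=0 thr2.r1=1
thr0.r0=0 thr0.r1=1 thr2.r0=1 thr2.r1=1
thr0.r0=0 thr0.r1=2 thr2.r0=0 thr2.r1=0
thr0.r0=0 thr0.r1=2 thr2.r0=0 thr2.r1=1
thr0.r0=0 thr0.r1=2 thr2.r0=1 thr2.r1=1
thr0.r0=1 thr0.r1=1 thr2.r0=0 thr2.r1=0
thr0.r0=1 thr0.r1=1 thr2.r0=0 thr2.r1=1
thr0.r0=1 thr0.r1=1 thr2.r0=1 thr2.r1=1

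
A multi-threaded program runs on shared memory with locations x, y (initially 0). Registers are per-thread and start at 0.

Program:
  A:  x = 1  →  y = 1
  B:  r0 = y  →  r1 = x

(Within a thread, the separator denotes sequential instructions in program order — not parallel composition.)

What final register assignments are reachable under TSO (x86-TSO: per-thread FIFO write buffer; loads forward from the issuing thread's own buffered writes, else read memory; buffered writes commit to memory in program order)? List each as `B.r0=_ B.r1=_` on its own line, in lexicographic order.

outcome vector order: (B.r0,B.r1)
|TSO outcomes| = 3

B.r0=0 B.r1=0
B.r0=0 B.r1=1
B.r0=1 B.r1=1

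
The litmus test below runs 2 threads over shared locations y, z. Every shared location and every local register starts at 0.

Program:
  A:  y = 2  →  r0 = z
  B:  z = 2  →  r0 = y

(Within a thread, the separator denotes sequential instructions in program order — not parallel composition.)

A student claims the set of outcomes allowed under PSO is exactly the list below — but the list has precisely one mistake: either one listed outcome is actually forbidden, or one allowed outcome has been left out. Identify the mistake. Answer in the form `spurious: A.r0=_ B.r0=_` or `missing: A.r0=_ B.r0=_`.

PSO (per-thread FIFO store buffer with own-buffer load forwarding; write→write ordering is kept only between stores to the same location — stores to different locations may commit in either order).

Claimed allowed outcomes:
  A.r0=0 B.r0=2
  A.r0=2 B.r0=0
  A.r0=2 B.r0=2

missing: A.r0=0 B.r0=0

outcome vector order: (A.r0,B.r0)
PSO (4): 0/0 0/2 2/0 2/2
PSO∖claimed = {0/0}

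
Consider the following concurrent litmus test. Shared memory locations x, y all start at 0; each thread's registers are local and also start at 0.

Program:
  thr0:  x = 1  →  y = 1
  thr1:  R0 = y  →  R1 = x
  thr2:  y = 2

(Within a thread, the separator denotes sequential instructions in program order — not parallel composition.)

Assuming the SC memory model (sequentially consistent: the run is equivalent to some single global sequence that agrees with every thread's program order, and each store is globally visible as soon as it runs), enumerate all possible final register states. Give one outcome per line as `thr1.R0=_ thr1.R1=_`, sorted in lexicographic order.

thr1.R0=0 thr1.R1=0
thr1.R0=0 thr1.R1=1
thr1.R0=1 thr1.R1=1
thr1.R0=2 thr1.R1=0
thr1.R0=2 thr1.R1=1

outcome vector order: (thr1.R0,thr1.R1)
|SC outcomes| = 5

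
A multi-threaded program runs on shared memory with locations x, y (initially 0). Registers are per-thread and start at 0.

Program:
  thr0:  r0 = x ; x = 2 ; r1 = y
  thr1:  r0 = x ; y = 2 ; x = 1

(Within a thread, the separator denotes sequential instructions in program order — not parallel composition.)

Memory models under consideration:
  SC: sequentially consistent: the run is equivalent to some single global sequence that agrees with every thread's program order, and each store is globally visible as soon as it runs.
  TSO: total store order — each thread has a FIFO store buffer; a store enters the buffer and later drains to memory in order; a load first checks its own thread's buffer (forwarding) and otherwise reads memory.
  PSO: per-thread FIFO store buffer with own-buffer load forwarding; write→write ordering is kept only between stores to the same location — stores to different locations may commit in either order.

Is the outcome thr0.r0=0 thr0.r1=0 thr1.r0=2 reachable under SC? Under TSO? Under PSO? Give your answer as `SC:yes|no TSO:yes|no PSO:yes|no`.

SC:yes TSO:yes PSO:yes

outcome vector order: (thr0.r0,thr0.r1,thr1.r0)
SC: 5 outcomes — {000, 002, 020, 022, 120}
TSO: 5 outcomes — {000, 002, 020, 022, 120}
PSO: 6 outcomes — {000, 002, 020, 022, 100, 120}
target 002 ∈ {SC,TSO,PSO}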